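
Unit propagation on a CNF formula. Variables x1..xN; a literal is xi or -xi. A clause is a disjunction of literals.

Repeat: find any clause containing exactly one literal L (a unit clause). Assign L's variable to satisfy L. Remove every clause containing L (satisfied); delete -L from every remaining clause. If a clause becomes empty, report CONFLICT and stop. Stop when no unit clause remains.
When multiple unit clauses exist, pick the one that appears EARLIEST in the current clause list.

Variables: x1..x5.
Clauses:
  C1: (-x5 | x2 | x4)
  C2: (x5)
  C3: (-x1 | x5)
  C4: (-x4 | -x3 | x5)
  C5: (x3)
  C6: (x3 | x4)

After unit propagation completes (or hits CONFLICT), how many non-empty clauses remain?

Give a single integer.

Answer: 1

Derivation:
unit clause [5] forces x5=T; simplify:
  drop -5 from [-5, 2, 4] -> [2, 4]
  satisfied 3 clause(s); 3 remain; assigned so far: [5]
unit clause [3] forces x3=T; simplify:
  satisfied 2 clause(s); 1 remain; assigned so far: [3, 5]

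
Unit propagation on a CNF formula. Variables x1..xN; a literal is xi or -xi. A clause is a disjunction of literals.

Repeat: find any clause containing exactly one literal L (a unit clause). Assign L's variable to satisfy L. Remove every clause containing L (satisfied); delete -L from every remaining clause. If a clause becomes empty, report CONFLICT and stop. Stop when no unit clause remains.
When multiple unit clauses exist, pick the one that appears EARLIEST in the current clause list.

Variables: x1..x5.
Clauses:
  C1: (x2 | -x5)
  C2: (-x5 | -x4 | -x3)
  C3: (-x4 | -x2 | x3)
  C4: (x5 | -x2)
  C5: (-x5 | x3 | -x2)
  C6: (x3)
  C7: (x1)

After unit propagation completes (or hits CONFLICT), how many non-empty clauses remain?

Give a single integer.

unit clause [3] forces x3=T; simplify:
  drop -3 from [-5, -4, -3] -> [-5, -4]
  satisfied 3 clause(s); 4 remain; assigned so far: [3]
unit clause [1] forces x1=T; simplify:
  satisfied 1 clause(s); 3 remain; assigned so far: [1, 3]

Answer: 3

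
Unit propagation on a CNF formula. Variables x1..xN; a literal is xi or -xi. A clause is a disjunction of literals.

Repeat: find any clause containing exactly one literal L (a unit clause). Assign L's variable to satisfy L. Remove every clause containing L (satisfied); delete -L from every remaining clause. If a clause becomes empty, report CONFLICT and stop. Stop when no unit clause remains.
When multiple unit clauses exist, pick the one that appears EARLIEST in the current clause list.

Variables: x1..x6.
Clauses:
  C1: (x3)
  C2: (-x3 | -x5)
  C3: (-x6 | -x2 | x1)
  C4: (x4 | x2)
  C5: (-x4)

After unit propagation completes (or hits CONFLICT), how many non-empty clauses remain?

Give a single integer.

unit clause [3] forces x3=T; simplify:
  drop -3 from [-3, -5] -> [-5]
  satisfied 1 clause(s); 4 remain; assigned so far: [3]
unit clause [-5] forces x5=F; simplify:
  satisfied 1 clause(s); 3 remain; assigned so far: [3, 5]
unit clause [-4] forces x4=F; simplify:
  drop 4 from [4, 2] -> [2]
  satisfied 1 clause(s); 2 remain; assigned so far: [3, 4, 5]
unit clause [2] forces x2=T; simplify:
  drop -2 from [-6, -2, 1] -> [-6, 1]
  satisfied 1 clause(s); 1 remain; assigned so far: [2, 3, 4, 5]

Answer: 1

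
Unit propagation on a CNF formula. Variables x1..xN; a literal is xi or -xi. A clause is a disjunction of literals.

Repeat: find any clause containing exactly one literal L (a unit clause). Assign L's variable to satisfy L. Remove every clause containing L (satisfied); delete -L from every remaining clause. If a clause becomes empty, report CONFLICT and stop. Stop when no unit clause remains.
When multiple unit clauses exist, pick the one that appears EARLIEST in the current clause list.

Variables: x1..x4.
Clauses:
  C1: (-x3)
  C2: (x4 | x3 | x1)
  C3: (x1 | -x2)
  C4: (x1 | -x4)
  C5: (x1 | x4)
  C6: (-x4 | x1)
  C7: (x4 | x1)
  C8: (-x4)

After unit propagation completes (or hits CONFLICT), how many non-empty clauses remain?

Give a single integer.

Answer: 0

Derivation:
unit clause [-3] forces x3=F; simplify:
  drop 3 from [4, 3, 1] -> [4, 1]
  satisfied 1 clause(s); 7 remain; assigned so far: [3]
unit clause [-4] forces x4=F; simplify:
  drop 4 from [4, 1] -> [1]
  drop 4 from [1, 4] -> [1]
  drop 4 from [4, 1] -> [1]
  satisfied 3 clause(s); 4 remain; assigned so far: [3, 4]
unit clause [1] forces x1=T; simplify:
  satisfied 4 clause(s); 0 remain; assigned so far: [1, 3, 4]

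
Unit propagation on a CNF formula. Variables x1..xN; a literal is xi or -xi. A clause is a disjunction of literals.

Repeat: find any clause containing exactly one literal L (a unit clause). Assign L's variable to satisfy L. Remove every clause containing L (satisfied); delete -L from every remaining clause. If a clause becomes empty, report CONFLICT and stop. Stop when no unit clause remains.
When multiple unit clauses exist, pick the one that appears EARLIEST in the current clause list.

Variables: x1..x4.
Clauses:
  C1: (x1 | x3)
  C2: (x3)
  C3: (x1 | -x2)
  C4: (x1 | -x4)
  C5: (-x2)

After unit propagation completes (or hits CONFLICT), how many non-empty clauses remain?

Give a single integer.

unit clause [3] forces x3=T; simplify:
  satisfied 2 clause(s); 3 remain; assigned so far: [3]
unit clause [-2] forces x2=F; simplify:
  satisfied 2 clause(s); 1 remain; assigned so far: [2, 3]

Answer: 1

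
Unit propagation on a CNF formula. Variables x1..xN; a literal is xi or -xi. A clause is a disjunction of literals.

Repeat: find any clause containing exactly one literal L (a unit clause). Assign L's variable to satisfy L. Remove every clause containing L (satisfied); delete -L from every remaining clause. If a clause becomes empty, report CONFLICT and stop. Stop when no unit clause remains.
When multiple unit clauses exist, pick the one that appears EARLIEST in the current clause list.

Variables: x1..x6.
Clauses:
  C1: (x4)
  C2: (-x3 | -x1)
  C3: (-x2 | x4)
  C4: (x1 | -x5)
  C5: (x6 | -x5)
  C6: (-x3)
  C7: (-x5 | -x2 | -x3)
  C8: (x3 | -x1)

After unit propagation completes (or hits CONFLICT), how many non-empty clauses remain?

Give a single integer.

Answer: 0

Derivation:
unit clause [4] forces x4=T; simplify:
  satisfied 2 clause(s); 6 remain; assigned so far: [4]
unit clause [-3] forces x3=F; simplify:
  drop 3 from [3, -1] -> [-1]
  satisfied 3 clause(s); 3 remain; assigned so far: [3, 4]
unit clause [-1] forces x1=F; simplify:
  drop 1 from [1, -5] -> [-5]
  satisfied 1 clause(s); 2 remain; assigned so far: [1, 3, 4]
unit clause [-5] forces x5=F; simplify:
  satisfied 2 clause(s); 0 remain; assigned so far: [1, 3, 4, 5]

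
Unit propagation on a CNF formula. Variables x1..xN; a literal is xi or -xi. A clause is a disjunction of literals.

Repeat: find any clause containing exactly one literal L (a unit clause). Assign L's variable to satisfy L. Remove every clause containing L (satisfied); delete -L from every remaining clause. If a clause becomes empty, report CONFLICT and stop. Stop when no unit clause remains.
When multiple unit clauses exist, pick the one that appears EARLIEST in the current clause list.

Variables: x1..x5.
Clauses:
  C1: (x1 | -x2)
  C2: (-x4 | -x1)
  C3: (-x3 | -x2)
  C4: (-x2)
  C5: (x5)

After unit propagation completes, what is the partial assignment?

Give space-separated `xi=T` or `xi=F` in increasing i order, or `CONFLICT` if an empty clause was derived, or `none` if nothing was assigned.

unit clause [-2] forces x2=F; simplify:
  satisfied 3 clause(s); 2 remain; assigned so far: [2]
unit clause [5] forces x5=T; simplify:
  satisfied 1 clause(s); 1 remain; assigned so far: [2, 5]

Answer: x2=F x5=T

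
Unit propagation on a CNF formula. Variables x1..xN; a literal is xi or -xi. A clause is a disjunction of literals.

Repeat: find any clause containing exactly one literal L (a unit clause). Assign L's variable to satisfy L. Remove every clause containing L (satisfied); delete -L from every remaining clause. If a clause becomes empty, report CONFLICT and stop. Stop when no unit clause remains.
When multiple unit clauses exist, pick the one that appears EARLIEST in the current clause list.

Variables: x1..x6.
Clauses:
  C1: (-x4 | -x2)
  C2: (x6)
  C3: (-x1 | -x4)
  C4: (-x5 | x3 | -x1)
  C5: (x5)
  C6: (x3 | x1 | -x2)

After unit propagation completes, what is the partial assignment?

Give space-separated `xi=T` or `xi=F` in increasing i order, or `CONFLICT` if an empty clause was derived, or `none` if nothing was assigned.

Answer: x5=T x6=T

Derivation:
unit clause [6] forces x6=T; simplify:
  satisfied 1 clause(s); 5 remain; assigned so far: [6]
unit clause [5] forces x5=T; simplify:
  drop -5 from [-5, 3, -1] -> [3, -1]
  satisfied 1 clause(s); 4 remain; assigned so far: [5, 6]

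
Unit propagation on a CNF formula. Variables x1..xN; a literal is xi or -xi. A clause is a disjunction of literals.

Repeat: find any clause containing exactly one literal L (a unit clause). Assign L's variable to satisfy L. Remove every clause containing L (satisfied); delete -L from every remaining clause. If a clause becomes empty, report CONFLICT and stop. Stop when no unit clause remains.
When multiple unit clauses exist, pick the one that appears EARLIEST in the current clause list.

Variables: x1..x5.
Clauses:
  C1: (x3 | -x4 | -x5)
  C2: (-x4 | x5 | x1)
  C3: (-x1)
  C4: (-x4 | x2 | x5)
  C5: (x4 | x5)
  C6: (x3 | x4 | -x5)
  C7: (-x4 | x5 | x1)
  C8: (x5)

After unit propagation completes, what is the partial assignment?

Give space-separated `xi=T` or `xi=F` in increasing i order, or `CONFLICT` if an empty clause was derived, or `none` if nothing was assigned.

unit clause [-1] forces x1=F; simplify:
  drop 1 from [-4, 5, 1] -> [-4, 5]
  drop 1 from [-4, 5, 1] -> [-4, 5]
  satisfied 1 clause(s); 7 remain; assigned so far: [1]
unit clause [5] forces x5=T; simplify:
  drop -5 from [3, -4, -5] -> [3, -4]
  drop -5 from [3, 4, -5] -> [3, 4]
  satisfied 5 clause(s); 2 remain; assigned so far: [1, 5]

Answer: x1=F x5=T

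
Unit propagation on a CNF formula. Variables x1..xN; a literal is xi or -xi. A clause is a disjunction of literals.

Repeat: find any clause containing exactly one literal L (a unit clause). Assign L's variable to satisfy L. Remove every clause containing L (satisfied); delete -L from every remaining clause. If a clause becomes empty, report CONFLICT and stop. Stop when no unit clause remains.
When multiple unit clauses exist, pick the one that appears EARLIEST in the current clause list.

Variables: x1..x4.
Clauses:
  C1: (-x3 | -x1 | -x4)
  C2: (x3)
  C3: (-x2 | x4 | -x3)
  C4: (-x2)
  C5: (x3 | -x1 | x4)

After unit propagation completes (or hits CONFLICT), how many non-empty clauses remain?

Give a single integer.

unit clause [3] forces x3=T; simplify:
  drop -3 from [-3, -1, -4] -> [-1, -4]
  drop -3 from [-2, 4, -3] -> [-2, 4]
  satisfied 2 clause(s); 3 remain; assigned so far: [3]
unit clause [-2] forces x2=F; simplify:
  satisfied 2 clause(s); 1 remain; assigned so far: [2, 3]

Answer: 1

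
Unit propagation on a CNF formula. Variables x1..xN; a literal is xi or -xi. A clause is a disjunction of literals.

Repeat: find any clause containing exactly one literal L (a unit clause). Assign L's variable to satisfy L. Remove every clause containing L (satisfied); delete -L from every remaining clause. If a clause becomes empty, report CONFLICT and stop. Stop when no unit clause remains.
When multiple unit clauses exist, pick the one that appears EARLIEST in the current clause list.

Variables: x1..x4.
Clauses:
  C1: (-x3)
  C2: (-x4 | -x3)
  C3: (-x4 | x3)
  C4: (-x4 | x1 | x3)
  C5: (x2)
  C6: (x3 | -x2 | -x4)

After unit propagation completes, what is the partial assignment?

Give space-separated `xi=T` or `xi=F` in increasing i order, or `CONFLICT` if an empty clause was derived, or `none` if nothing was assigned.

unit clause [-3] forces x3=F; simplify:
  drop 3 from [-4, 3] -> [-4]
  drop 3 from [-4, 1, 3] -> [-4, 1]
  drop 3 from [3, -2, -4] -> [-2, -4]
  satisfied 2 clause(s); 4 remain; assigned so far: [3]
unit clause [-4] forces x4=F; simplify:
  satisfied 3 clause(s); 1 remain; assigned so far: [3, 4]
unit clause [2] forces x2=T; simplify:
  satisfied 1 clause(s); 0 remain; assigned so far: [2, 3, 4]

Answer: x2=T x3=F x4=F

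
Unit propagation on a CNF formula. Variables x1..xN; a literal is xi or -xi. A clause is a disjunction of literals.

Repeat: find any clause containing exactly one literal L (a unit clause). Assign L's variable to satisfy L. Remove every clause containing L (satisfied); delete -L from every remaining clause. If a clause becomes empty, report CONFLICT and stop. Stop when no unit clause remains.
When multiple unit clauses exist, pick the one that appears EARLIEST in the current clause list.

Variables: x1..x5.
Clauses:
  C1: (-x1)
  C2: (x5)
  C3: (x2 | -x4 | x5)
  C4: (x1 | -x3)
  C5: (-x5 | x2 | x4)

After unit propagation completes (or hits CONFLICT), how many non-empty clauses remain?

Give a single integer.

Answer: 1

Derivation:
unit clause [-1] forces x1=F; simplify:
  drop 1 from [1, -3] -> [-3]
  satisfied 1 clause(s); 4 remain; assigned so far: [1]
unit clause [5] forces x5=T; simplify:
  drop -5 from [-5, 2, 4] -> [2, 4]
  satisfied 2 clause(s); 2 remain; assigned so far: [1, 5]
unit clause [-3] forces x3=F; simplify:
  satisfied 1 clause(s); 1 remain; assigned so far: [1, 3, 5]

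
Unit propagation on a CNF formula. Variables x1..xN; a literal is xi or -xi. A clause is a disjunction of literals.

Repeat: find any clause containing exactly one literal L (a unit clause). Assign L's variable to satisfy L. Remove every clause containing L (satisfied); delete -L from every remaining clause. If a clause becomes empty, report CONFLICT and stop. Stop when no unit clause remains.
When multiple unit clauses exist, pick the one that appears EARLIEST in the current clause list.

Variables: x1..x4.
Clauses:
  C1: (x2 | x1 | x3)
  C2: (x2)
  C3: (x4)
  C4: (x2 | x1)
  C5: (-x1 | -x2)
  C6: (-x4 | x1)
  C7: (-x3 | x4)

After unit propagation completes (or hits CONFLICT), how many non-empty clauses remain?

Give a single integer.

Answer: 0

Derivation:
unit clause [2] forces x2=T; simplify:
  drop -2 from [-1, -2] -> [-1]
  satisfied 3 clause(s); 4 remain; assigned so far: [2]
unit clause [4] forces x4=T; simplify:
  drop -4 from [-4, 1] -> [1]
  satisfied 2 clause(s); 2 remain; assigned so far: [2, 4]
unit clause [-1] forces x1=F; simplify:
  drop 1 from [1] -> [] (empty!)
  satisfied 1 clause(s); 1 remain; assigned so far: [1, 2, 4]
CONFLICT (empty clause)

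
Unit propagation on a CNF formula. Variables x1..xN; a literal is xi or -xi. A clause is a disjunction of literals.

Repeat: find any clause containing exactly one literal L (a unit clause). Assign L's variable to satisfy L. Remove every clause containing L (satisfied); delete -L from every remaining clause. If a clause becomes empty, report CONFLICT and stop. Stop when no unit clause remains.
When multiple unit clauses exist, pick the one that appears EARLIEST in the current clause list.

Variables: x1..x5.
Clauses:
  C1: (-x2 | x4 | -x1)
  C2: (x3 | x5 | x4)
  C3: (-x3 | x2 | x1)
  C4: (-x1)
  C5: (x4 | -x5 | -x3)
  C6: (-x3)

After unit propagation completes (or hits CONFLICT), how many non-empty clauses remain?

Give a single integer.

unit clause [-1] forces x1=F; simplify:
  drop 1 from [-3, 2, 1] -> [-3, 2]
  satisfied 2 clause(s); 4 remain; assigned so far: [1]
unit clause [-3] forces x3=F; simplify:
  drop 3 from [3, 5, 4] -> [5, 4]
  satisfied 3 clause(s); 1 remain; assigned so far: [1, 3]

Answer: 1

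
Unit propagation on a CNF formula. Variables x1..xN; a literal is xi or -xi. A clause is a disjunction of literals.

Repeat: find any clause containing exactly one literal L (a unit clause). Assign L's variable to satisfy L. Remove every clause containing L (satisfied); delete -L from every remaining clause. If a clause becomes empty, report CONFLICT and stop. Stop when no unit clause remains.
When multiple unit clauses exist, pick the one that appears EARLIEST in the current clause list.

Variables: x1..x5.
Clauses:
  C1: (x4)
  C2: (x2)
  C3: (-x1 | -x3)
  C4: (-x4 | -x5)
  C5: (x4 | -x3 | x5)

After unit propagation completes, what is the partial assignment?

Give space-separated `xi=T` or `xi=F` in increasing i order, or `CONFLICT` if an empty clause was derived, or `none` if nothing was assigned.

Answer: x2=T x4=T x5=F

Derivation:
unit clause [4] forces x4=T; simplify:
  drop -4 from [-4, -5] -> [-5]
  satisfied 2 clause(s); 3 remain; assigned so far: [4]
unit clause [2] forces x2=T; simplify:
  satisfied 1 clause(s); 2 remain; assigned so far: [2, 4]
unit clause [-5] forces x5=F; simplify:
  satisfied 1 clause(s); 1 remain; assigned so far: [2, 4, 5]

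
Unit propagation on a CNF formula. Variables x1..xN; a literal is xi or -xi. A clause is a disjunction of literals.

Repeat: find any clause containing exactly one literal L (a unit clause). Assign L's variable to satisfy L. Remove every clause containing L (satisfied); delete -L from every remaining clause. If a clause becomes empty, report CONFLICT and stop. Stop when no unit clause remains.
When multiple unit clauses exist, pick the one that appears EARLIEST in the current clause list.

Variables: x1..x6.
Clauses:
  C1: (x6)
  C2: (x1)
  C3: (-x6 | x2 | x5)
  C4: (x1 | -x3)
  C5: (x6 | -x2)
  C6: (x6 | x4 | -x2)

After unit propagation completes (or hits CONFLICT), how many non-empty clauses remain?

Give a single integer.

Answer: 1

Derivation:
unit clause [6] forces x6=T; simplify:
  drop -6 from [-6, 2, 5] -> [2, 5]
  satisfied 3 clause(s); 3 remain; assigned so far: [6]
unit clause [1] forces x1=T; simplify:
  satisfied 2 clause(s); 1 remain; assigned so far: [1, 6]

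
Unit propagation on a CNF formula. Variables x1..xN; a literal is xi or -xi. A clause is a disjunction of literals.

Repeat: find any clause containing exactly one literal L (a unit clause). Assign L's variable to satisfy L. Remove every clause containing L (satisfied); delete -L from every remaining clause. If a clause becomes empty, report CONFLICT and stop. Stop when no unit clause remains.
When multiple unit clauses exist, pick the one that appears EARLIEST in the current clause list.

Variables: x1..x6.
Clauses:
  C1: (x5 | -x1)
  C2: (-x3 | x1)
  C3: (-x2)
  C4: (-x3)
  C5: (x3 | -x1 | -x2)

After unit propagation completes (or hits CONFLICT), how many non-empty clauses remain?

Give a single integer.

unit clause [-2] forces x2=F; simplify:
  satisfied 2 clause(s); 3 remain; assigned so far: [2]
unit clause [-3] forces x3=F; simplify:
  satisfied 2 clause(s); 1 remain; assigned so far: [2, 3]

Answer: 1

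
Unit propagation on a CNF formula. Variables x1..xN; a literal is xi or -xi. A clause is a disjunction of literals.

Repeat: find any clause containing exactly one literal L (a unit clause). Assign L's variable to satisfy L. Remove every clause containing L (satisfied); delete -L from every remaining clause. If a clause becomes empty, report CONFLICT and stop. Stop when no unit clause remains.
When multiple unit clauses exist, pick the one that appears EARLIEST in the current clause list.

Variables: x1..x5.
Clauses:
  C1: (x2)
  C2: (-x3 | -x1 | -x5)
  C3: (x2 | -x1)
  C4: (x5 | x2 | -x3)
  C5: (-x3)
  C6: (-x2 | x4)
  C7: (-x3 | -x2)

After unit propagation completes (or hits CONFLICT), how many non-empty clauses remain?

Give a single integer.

Answer: 0

Derivation:
unit clause [2] forces x2=T; simplify:
  drop -2 from [-2, 4] -> [4]
  drop -2 from [-3, -2] -> [-3]
  satisfied 3 clause(s); 4 remain; assigned so far: [2]
unit clause [-3] forces x3=F; simplify:
  satisfied 3 clause(s); 1 remain; assigned so far: [2, 3]
unit clause [4] forces x4=T; simplify:
  satisfied 1 clause(s); 0 remain; assigned so far: [2, 3, 4]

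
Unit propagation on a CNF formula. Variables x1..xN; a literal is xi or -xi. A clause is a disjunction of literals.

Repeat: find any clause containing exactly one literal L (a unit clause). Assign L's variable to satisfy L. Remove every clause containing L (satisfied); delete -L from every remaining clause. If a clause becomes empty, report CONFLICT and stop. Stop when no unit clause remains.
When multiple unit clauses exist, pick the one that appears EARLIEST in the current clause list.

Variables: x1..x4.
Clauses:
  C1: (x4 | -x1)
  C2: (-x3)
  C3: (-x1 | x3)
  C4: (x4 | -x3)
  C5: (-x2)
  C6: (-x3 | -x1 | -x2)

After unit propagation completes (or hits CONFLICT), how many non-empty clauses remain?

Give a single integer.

Answer: 0

Derivation:
unit clause [-3] forces x3=F; simplify:
  drop 3 from [-1, 3] -> [-1]
  satisfied 3 clause(s); 3 remain; assigned so far: [3]
unit clause [-1] forces x1=F; simplify:
  satisfied 2 clause(s); 1 remain; assigned so far: [1, 3]
unit clause [-2] forces x2=F; simplify:
  satisfied 1 clause(s); 0 remain; assigned so far: [1, 2, 3]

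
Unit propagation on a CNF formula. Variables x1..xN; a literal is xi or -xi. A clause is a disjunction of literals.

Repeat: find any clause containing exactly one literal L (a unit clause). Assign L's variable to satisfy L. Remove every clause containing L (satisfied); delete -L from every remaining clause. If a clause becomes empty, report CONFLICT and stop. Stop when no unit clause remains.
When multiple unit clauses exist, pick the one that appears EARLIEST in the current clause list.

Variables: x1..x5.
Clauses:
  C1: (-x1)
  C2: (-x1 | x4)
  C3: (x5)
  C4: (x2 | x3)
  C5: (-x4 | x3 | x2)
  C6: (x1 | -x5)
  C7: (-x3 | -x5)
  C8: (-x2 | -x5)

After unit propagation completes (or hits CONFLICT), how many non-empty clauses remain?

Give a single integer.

unit clause [-1] forces x1=F; simplify:
  drop 1 from [1, -5] -> [-5]
  satisfied 2 clause(s); 6 remain; assigned so far: [1]
unit clause [5] forces x5=T; simplify:
  drop -5 from [-5] -> [] (empty!)
  drop -5 from [-3, -5] -> [-3]
  drop -5 from [-2, -5] -> [-2]
  satisfied 1 clause(s); 5 remain; assigned so far: [1, 5]
CONFLICT (empty clause)

Answer: 4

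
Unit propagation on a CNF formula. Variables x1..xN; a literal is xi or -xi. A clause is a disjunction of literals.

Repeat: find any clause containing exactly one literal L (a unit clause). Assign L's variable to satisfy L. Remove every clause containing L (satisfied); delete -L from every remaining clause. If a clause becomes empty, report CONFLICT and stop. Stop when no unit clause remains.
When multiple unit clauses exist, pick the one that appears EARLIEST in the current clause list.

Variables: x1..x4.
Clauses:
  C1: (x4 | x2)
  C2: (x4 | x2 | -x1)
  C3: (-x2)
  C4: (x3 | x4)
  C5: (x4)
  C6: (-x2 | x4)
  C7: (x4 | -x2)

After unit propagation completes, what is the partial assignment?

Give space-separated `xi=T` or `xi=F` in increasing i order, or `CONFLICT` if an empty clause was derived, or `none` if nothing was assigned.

unit clause [-2] forces x2=F; simplify:
  drop 2 from [4, 2] -> [4]
  drop 2 from [4, 2, -1] -> [4, -1]
  satisfied 3 clause(s); 4 remain; assigned so far: [2]
unit clause [4] forces x4=T; simplify:
  satisfied 4 clause(s); 0 remain; assigned so far: [2, 4]

Answer: x2=F x4=T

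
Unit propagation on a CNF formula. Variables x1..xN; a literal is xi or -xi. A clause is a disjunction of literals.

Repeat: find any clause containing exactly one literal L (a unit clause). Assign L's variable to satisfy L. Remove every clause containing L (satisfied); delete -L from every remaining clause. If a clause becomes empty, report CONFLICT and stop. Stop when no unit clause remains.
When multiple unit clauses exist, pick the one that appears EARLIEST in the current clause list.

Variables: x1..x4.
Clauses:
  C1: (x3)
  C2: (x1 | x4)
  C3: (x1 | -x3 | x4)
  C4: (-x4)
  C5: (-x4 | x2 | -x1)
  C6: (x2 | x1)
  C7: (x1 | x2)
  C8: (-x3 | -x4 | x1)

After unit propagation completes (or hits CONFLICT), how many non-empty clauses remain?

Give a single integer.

Answer: 0

Derivation:
unit clause [3] forces x3=T; simplify:
  drop -3 from [1, -3, 4] -> [1, 4]
  drop -3 from [-3, -4, 1] -> [-4, 1]
  satisfied 1 clause(s); 7 remain; assigned so far: [3]
unit clause [-4] forces x4=F; simplify:
  drop 4 from [1, 4] -> [1]
  drop 4 from [1, 4] -> [1]
  satisfied 3 clause(s); 4 remain; assigned so far: [3, 4]
unit clause [1] forces x1=T; simplify:
  satisfied 4 clause(s); 0 remain; assigned so far: [1, 3, 4]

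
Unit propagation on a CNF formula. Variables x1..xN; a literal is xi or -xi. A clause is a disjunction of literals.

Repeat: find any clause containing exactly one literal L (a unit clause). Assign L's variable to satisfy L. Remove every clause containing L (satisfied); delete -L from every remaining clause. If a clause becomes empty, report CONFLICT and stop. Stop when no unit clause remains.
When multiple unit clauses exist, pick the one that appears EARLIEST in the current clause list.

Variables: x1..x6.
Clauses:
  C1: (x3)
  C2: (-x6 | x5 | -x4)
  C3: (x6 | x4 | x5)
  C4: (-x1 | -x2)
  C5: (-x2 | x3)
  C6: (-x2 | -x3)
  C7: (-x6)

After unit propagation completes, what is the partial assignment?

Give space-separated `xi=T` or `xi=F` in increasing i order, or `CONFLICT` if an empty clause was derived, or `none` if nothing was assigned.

Answer: x2=F x3=T x6=F

Derivation:
unit clause [3] forces x3=T; simplify:
  drop -3 from [-2, -3] -> [-2]
  satisfied 2 clause(s); 5 remain; assigned so far: [3]
unit clause [-2] forces x2=F; simplify:
  satisfied 2 clause(s); 3 remain; assigned so far: [2, 3]
unit clause [-6] forces x6=F; simplify:
  drop 6 from [6, 4, 5] -> [4, 5]
  satisfied 2 clause(s); 1 remain; assigned so far: [2, 3, 6]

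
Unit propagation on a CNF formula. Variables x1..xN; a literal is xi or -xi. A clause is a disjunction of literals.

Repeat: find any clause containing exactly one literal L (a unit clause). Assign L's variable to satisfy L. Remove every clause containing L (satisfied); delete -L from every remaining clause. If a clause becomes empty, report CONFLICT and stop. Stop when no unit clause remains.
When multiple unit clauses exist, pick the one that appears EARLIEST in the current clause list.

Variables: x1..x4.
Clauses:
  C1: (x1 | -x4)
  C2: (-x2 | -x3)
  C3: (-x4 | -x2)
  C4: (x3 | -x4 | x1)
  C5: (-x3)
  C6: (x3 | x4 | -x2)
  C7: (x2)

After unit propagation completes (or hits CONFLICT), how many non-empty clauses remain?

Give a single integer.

Answer: 0

Derivation:
unit clause [-3] forces x3=F; simplify:
  drop 3 from [3, -4, 1] -> [-4, 1]
  drop 3 from [3, 4, -2] -> [4, -2]
  satisfied 2 clause(s); 5 remain; assigned so far: [3]
unit clause [2] forces x2=T; simplify:
  drop -2 from [-4, -2] -> [-4]
  drop -2 from [4, -2] -> [4]
  satisfied 1 clause(s); 4 remain; assigned so far: [2, 3]
unit clause [-4] forces x4=F; simplify:
  drop 4 from [4] -> [] (empty!)
  satisfied 3 clause(s); 1 remain; assigned so far: [2, 3, 4]
CONFLICT (empty clause)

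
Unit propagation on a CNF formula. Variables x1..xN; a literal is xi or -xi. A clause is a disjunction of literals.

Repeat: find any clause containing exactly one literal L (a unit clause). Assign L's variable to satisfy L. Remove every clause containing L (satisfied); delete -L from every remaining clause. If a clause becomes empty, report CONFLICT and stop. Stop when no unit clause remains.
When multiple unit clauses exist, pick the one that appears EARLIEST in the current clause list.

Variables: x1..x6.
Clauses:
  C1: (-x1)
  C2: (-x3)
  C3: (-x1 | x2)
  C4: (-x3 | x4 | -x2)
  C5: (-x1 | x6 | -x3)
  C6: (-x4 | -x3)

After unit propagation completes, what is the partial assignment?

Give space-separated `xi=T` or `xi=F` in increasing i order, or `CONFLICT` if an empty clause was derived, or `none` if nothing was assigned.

unit clause [-1] forces x1=F; simplify:
  satisfied 3 clause(s); 3 remain; assigned so far: [1]
unit clause [-3] forces x3=F; simplify:
  satisfied 3 clause(s); 0 remain; assigned so far: [1, 3]

Answer: x1=F x3=F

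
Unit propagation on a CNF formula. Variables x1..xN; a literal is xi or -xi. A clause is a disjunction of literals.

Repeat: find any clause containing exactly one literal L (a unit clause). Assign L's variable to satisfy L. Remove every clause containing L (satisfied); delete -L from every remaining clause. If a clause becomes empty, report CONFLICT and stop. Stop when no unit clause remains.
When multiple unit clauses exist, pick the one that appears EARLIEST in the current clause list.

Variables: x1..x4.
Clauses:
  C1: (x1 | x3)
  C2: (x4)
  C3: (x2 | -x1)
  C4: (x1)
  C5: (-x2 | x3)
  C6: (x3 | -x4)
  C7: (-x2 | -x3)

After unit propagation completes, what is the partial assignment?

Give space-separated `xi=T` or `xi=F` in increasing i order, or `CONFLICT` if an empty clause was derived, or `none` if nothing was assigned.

unit clause [4] forces x4=T; simplify:
  drop -4 from [3, -4] -> [3]
  satisfied 1 clause(s); 6 remain; assigned so far: [4]
unit clause [1] forces x1=T; simplify:
  drop -1 from [2, -1] -> [2]
  satisfied 2 clause(s); 4 remain; assigned so far: [1, 4]
unit clause [2] forces x2=T; simplify:
  drop -2 from [-2, 3] -> [3]
  drop -2 from [-2, -3] -> [-3]
  satisfied 1 clause(s); 3 remain; assigned so far: [1, 2, 4]
unit clause [3] forces x3=T; simplify:
  drop -3 from [-3] -> [] (empty!)
  satisfied 2 clause(s); 1 remain; assigned so far: [1, 2, 3, 4]
CONFLICT (empty clause)

Answer: CONFLICT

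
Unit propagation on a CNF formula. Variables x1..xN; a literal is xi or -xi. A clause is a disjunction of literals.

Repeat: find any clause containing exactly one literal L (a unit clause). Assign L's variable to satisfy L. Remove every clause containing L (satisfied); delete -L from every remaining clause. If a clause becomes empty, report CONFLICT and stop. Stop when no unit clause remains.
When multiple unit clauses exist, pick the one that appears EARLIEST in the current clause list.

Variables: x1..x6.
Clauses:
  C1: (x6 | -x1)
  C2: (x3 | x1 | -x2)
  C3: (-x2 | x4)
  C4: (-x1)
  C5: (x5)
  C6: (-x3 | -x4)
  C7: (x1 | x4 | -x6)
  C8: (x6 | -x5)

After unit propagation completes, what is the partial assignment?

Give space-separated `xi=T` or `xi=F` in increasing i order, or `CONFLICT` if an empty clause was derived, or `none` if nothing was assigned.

Answer: x1=F x2=F x3=F x4=T x5=T x6=T

Derivation:
unit clause [-1] forces x1=F; simplify:
  drop 1 from [3, 1, -2] -> [3, -2]
  drop 1 from [1, 4, -6] -> [4, -6]
  satisfied 2 clause(s); 6 remain; assigned so far: [1]
unit clause [5] forces x5=T; simplify:
  drop -5 from [6, -5] -> [6]
  satisfied 1 clause(s); 5 remain; assigned so far: [1, 5]
unit clause [6] forces x6=T; simplify:
  drop -6 from [4, -6] -> [4]
  satisfied 1 clause(s); 4 remain; assigned so far: [1, 5, 6]
unit clause [4] forces x4=T; simplify:
  drop -4 from [-3, -4] -> [-3]
  satisfied 2 clause(s); 2 remain; assigned so far: [1, 4, 5, 6]
unit clause [-3] forces x3=F; simplify:
  drop 3 from [3, -2] -> [-2]
  satisfied 1 clause(s); 1 remain; assigned so far: [1, 3, 4, 5, 6]
unit clause [-2] forces x2=F; simplify:
  satisfied 1 clause(s); 0 remain; assigned so far: [1, 2, 3, 4, 5, 6]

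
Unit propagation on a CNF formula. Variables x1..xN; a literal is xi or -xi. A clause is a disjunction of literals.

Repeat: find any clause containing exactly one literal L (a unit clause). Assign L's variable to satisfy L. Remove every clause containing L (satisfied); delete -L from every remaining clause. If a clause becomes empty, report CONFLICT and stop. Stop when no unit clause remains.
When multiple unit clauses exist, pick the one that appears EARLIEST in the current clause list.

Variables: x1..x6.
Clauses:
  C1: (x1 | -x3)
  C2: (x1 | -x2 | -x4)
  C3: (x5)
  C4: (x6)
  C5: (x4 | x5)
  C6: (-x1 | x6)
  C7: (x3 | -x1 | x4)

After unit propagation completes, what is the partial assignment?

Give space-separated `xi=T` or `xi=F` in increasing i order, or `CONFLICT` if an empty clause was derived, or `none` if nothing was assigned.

unit clause [5] forces x5=T; simplify:
  satisfied 2 clause(s); 5 remain; assigned so far: [5]
unit clause [6] forces x6=T; simplify:
  satisfied 2 clause(s); 3 remain; assigned so far: [5, 6]

Answer: x5=T x6=T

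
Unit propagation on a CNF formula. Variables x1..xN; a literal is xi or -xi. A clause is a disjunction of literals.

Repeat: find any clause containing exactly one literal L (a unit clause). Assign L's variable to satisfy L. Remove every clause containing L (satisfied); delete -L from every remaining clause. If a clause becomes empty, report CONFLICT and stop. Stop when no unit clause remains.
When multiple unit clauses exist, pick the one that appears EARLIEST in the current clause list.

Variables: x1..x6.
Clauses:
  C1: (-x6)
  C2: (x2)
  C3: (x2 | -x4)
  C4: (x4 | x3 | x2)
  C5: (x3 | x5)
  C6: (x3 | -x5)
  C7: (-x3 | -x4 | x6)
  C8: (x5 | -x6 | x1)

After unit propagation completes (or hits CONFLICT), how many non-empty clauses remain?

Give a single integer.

Answer: 3

Derivation:
unit clause [-6] forces x6=F; simplify:
  drop 6 from [-3, -4, 6] -> [-3, -4]
  satisfied 2 clause(s); 6 remain; assigned so far: [6]
unit clause [2] forces x2=T; simplify:
  satisfied 3 clause(s); 3 remain; assigned so far: [2, 6]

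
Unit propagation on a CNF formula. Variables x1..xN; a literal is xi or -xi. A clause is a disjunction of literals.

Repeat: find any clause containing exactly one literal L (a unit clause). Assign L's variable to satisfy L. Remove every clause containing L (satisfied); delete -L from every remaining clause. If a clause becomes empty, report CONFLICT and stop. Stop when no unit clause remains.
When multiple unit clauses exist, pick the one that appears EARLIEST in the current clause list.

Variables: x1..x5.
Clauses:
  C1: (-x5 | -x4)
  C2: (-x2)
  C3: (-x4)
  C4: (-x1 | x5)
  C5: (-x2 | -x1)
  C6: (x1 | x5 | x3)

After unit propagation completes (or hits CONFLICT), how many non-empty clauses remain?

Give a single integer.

unit clause [-2] forces x2=F; simplify:
  satisfied 2 clause(s); 4 remain; assigned so far: [2]
unit clause [-4] forces x4=F; simplify:
  satisfied 2 clause(s); 2 remain; assigned so far: [2, 4]

Answer: 2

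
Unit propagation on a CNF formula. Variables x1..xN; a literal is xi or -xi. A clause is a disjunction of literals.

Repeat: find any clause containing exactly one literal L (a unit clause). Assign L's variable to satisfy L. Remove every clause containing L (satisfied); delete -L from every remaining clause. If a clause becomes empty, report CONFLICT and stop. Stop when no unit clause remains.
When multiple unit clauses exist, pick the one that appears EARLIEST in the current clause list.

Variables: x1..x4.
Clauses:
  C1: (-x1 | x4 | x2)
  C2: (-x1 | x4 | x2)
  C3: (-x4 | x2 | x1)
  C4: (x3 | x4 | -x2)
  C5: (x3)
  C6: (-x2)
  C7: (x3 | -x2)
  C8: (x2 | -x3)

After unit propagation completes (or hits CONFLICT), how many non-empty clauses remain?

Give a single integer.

unit clause [3] forces x3=T; simplify:
  drop -3 from [2, -3] -> [2]
  satisfied 3 clause(s); 5 remain; assigned so far: [3]
unit clause [-2] forces x2=F; simplify:
  drop 2 from [-1, 4, 2] -> [-1, 4]
  drop 2 from [-1, 4, 2] -> [-1, 4]
  drop 2 from [-4, 2, 1] -> [-4, 1]
  drop 2 from [2] -> [] (empty!)
  satisfied 1 clause(s); 4 remain; assigned so far: [2, 3]
CONFLICT (empty clause)

Answer: 3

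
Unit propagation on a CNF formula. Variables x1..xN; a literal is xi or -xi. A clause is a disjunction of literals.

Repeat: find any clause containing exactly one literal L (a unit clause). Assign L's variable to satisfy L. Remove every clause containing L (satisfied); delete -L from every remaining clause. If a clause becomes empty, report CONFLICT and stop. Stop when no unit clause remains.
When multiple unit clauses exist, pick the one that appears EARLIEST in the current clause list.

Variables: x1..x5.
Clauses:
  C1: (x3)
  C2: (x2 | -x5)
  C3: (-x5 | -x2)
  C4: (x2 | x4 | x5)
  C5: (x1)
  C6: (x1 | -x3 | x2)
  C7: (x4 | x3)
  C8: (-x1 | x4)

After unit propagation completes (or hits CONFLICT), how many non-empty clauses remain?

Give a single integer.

Answer: 2

Derivation:
unit clause [3] forces x3=T; simplify:
  drop -3 from [1, -3, 2] -> [1, 2]
  satisfied 2 clause(s); 6 remain; assigned so far: [3]
unit clause [1] forces x1=T; simplify:
  drop -1 from [-1, 4] -> [4]
  satisfied 2 clause(s); 4 remain; assigned so far: [1, 3]
unit clause [4] forces x4=T; simplify:
  satisfied 2 clause(s); 2 remain; assigned so far: [1, 3, 4]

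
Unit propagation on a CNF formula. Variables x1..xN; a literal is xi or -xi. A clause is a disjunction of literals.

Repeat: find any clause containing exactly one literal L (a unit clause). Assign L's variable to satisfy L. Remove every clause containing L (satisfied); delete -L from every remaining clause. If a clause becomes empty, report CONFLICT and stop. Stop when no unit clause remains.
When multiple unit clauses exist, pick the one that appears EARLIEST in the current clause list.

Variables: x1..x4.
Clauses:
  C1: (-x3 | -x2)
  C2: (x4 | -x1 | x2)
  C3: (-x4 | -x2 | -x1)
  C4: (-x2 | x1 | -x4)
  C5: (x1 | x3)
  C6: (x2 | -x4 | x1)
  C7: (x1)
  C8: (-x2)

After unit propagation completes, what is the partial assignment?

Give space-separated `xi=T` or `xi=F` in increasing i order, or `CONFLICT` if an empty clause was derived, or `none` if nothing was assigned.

Answer: x1=T x2=F x4=T

Derivation:
unit clause [1] forces x1=T; simplify:
  drop -1 from [4, -1, 2] -> [4, 2]
  drop -1 from [-4, -2, -1] -> [-4, -2]
  satisfied 4 clause(s); 4 remain; assigned so far: [1]
unit clause [-2] forces x2=F; simplify:
  drop 2 from [4, 2] -> [4]
  satisfied 3 clause(s); 1 remain; assigned so far: [1, 2]
unit clause [4] forces x4=T; simplify:
  satisfied 1 clause(s); 0 remain; assigned so far: [1, 2, 4]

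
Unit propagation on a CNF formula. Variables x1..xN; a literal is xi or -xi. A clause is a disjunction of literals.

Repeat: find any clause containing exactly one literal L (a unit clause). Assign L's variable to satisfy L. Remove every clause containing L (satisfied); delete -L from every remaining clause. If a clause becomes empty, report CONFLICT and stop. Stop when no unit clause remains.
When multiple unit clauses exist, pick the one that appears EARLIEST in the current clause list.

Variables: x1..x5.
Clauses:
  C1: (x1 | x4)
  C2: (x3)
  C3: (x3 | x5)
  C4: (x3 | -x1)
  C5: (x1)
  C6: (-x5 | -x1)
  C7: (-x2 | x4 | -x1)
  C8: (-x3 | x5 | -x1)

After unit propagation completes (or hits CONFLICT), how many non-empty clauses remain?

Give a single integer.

unit clause [3] forces x3=T; simplify:
  drop -3 from [-3, 5, -1] -> [5, -1]
  satisfied 3 clause(s); 5 remain; assigned so far: [3]
unit clause [1] forces x1=T; simplify:
  drop -1 from [-5, -1] -> [-5]
  drop -1 from [-2, 4, -1] -> [-2, 4]
  drop -1 from [5, -1] -> [5]
  satisfied 2 clause(s); 3 remain; assigned so far: [1, 3]
unit clause [-5] forces x5=F; simplify:
  drop 5 from [5] -> [] (empty!)
  satisfied 1 clause(s); 2 remain; assigned so far: [1, 3, 5]
CONFLICT (empty clause)

Answer: 1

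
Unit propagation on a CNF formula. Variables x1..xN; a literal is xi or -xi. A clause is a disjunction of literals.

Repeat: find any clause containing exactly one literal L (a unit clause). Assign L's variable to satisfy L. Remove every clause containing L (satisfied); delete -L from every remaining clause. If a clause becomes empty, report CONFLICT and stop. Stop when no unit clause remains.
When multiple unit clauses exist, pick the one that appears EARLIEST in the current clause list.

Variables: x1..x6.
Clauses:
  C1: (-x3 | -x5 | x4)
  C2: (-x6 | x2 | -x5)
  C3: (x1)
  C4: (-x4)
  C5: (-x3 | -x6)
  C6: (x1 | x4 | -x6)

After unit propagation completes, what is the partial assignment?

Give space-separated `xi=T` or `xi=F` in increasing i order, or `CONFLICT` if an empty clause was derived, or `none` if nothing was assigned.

unit clause [1] forces x1=T; simplify:
  satisfied 2 clause(s); 4 remain; assigned so far: [1]
unit clause [-4] forces x4=F; simplify:
  drop 4 from [-3, -5, 4] -> [-3, -5]
  satisfied 1 clause(s); 3 remain; assigned so far: [1, 4]

Answer: x1=T x4=F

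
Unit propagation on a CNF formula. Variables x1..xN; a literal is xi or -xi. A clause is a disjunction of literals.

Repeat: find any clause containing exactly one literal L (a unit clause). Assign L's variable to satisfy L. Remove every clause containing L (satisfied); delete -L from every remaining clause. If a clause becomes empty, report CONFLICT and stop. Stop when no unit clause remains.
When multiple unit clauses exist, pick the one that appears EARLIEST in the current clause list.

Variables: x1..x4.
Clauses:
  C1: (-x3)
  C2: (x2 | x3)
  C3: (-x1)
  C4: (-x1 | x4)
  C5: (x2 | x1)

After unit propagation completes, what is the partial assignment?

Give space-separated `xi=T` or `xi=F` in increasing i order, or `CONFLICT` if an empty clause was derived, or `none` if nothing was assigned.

unit clause [-3] forces x3=F; simplify:
  drop 3 from [2, 3] -> [2]
  satisfied 1 clause(s); 4 remain; assigned so far: [3]
unit clause [2] forces x2=T; simplify:
  satisfied 2 clause(s); 2 remain; assigned so far: [2, 3]
unit clause [-1] forces x1=F; simplify:
  satisfied 2 clause(s); 0 remain; assigned so far: [1, 2, 3]

Answer: x1=F x2=T x3=F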